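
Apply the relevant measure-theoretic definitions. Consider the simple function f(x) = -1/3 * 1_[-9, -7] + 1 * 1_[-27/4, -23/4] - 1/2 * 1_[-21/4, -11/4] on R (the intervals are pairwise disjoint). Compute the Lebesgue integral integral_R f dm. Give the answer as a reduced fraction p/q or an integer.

For a simple function f = sum_i c_i * 1_{A_i} with disjoint A_i,
  integral f dm = sum_i c_i * m(A_i).
Lengths of the A_i:
  m(A_1) = -7 - (-9) = 2.
  m(A_2) = -23/4 - (-27/4) = 1.
  m(A_3) = -11/4 - (-21/4) = 5/2.
Contributions c_i * m(A_i):
  (-1/3) * (2) = -2/3.
  (1) * (1) = 1.
  (-1/2) * (5/2) = -5/4.
Total: -2/3 + 1 - 5/4 = -11/12.

-11/12


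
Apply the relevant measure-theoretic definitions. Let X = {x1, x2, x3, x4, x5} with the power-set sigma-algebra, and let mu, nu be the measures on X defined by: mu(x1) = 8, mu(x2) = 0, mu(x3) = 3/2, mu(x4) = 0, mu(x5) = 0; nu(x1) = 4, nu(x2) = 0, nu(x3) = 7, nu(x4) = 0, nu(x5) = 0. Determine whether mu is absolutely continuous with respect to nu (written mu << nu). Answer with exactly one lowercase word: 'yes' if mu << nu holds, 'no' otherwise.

mu << nu means: every nu-null measurable set is also mu-null; equivalently, for every atom x, if nu({x}) = 0 then mu({x}) = 0.
Checking each atom:
  x1: nu = 4 > 0 -> no constraint.
  x2: nu = 0, mu = 0 -> consistent with mu << nu.
  x3: nu = 7 > 0 -> no constraint.
  x4: nu = 0, mu = 0 -> consistent with mu << nu.
  x5: nu = 0, mu = 0 -> consistent with mu << nu.
No atom violates the condition. Therefore mu << nu.

yes


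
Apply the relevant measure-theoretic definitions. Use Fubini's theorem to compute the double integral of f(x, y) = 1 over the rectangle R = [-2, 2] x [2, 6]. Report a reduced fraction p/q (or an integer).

f(x, y) is a tensor product of a function of x and a function of y, and both factors are bounded continuous (hence Lebesgue integrable) on the rectangle, so Fubini's theorem applies:
  integral_R f d(m x m) = (integral_a1^b1 1 dx) * (integral_a2^b2 1 dy).
Inner integral in x: integral_{-2}^{2} 1 dx = (2^1 - (-2)^1)/1
  = 4.
Inner integral in y: integral_{2}^{6} 1 dy = (6^1 - 2^1)/1
  = 4.
Product: (4) * (4) = 16.

16


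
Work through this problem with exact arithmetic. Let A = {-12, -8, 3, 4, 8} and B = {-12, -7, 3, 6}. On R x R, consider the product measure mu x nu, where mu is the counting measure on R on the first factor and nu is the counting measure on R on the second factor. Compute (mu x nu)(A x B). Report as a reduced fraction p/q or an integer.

For a measurable rectangle A x B, the product measure satisfies
  (mu x nu)(A x B) = mu(A) * nu(B).
  mu(A) = 5.
  nu(B) = 4.
  (mu x nu)(A x B) = 5 * 4 = 20.

20


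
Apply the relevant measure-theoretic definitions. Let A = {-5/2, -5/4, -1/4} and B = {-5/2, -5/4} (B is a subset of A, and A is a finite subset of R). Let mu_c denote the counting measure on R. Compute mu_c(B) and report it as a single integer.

Counting measure assigns mu_c(E) = |E| (number of elements) when E is finite.
B has 2 element(s), so mu_c(B) = 2.

2


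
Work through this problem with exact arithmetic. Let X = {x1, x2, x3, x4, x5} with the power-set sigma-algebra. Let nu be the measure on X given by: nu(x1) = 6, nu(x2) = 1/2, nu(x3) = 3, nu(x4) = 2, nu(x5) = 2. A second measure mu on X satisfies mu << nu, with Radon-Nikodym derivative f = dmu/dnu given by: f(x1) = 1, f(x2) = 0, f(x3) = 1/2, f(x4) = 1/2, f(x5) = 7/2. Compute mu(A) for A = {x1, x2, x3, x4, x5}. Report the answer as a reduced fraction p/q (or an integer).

By the defining property of the Radon-Nikodym derivative, for every measurable set A,
  mu(A) = integral_A f dnu.
Since nu is a discrete measure concentrated on the atoms of X, the integral over A reduces to the sum
  mu(A) = sum_{x in A} f(x) * nu({x}).
Computing each term:
  x1: f(x1) * nu(x1) = 1 * 6 = 6.
  x2: f(x2) * nu(x2) = 0 * 1/2 = 0.
  x3: f(x3) * nu(x3) = 1/2 * 3 = 3/2.
  x4: f(x4) * nu(x4) = 1/2 * 2 = 1.
  x5: f(x5) * nu(x5) = 7/2 * 2 = 7.
Summing: mu(A) = 6 + 0 + 3/2 + 1 + 7 = 31/2.

31/2


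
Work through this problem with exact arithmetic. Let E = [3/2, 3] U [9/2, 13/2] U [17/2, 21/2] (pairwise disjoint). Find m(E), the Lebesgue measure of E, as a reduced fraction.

For pairwise disjoint intervals, m(union_i I_i) = sum_i m(I_i),
and m is invariant under swapping open/closed endpoints (single points have measure 0).
So m(E) = sum_i (b_i - a_i).
  I_1 has length 3 - 3/2 = 3/2.
  I_2 has length 13/2 - 9/2 = 2.
  I_3 has length 21/2 - 17/2 = 2.
Summing:
  m(E) = 3/2 + 2 + 2 = 11/2.

11/2


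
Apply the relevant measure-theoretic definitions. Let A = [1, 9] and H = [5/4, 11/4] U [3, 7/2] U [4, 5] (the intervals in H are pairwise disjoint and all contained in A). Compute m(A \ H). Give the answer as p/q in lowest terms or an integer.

The ambient interval has length m(A) = 9 - 1 = 8.
Since the holes are disjoint and sit inside A, by finite additivity
  m(H) = sum_i (b_i - a_i), and m(A \ H) = m(A) - m(H).
Computing the hole measures:
  m(H_1) = 11/4 - 5/4 = 3/2.
  m(H_2) = 7/2 - 3 = 1/2.
  m(H_3) = 5 - 4 = 1.
Summed: m(H) = 3/2 + 1/2 + 1 = 3.
So m(A \ H) = 8 - 3 = 5.

5


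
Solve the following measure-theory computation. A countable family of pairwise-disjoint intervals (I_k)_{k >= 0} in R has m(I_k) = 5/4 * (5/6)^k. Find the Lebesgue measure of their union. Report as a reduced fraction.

By countable additivity of the Lebesgue measure on pairwise disjoint measurable sets,
  m(union_{k >= 0} I_k) = sum_{k >= 0} m(I_k) = sum_{k >= 0} a * r^k,
  with a = 5/4 and r = 5/6.
Since 0 < r = 5/6 < 1, the geometric series converges:
  sum_{k >= 0} a * r^k = a / (1 - r).
  = 5/4 / (1 - 5/6)
  = 5/4 / (1/6)
  = 15/2.

15/2


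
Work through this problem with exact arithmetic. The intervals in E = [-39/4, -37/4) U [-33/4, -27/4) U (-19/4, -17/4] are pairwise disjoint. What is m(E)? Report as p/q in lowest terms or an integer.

For pairwise disjoint intervals, m(union_i I_i) = sum_i m(I_i),
and m is invariant under swapping open/closed endpoints (single points have measure 0).
So m(E) = sum_i (b_i - a_i).
  I_1 has length -37/4 - (-39/4) = 1/2.
  I_2 has length -27/4 - (-33/4) = 3/2.
  I_3 has length -17/4 - (-19/4) = 1/2.
Summing:
  m(E) = 1/2 + 3/2 + 1/2 = 5/2.

5/2


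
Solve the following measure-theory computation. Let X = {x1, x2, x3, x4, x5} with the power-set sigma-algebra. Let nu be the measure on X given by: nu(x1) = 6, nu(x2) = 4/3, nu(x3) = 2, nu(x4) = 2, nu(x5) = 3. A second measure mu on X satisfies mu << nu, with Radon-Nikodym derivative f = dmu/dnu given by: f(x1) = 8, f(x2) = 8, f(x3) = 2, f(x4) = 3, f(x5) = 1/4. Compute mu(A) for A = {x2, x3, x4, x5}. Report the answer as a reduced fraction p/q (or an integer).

By the defining property of the Radon-Nikodym derivative, for every measurable set A,
  mu(A) = integral_A f dnu.
Since nu is a discrete measure concentrated on the atoms of X, the integral over A reduces to the sum
  mu(A) = sum_{x in A} f(x) * nu({x}).
Computing each term:
  x2: f(x2) * nu(x2) = 8 * 4/3 = 32/3.
  x3: f(x3) * nu(x3) = 2 * 2 = 4.
  x4: f(x4) * nu(x4) = 3 * 2 = 6.
  x5: f(x5) * nu(x5) = 1/4 * 3 = 3/4.
Summing: mu(A) = 32/3 + 4 + 6 + 3/4 = 257/12.

257/12


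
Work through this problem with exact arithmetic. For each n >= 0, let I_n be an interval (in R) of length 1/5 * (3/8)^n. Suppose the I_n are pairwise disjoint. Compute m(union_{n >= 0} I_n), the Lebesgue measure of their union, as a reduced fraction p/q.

By countable additivity of the Lebesgue measure on pairwise disjoint measurable sets,
  m(union_{n >= 0} I_n) = sum_{n >= 0} m(I_n) = sum_{n >= 0} a * r^n,
  with a = 1/5 and r = 3/8.
Since 0 < r = 3/8 < 1, the geometric series converges:
  sum_{n >= 0} a * r^n = a / (1 - r).
  = 1/5 / (1 - 3/8)
  = 1/5 / (5/8)
  = 8/25.

8/25


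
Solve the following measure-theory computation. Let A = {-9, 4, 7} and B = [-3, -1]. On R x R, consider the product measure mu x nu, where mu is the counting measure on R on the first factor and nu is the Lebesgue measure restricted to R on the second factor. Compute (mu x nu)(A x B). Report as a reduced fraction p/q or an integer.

For a measurable rectangle A x B, the product measure satisfies
  (mu x nu)(A x B) = mu(A) * nu(B).
  mu(A) = 3.
  nu(B) = 2.
  (mu x nu)(A x B) = 3 * 2 = 6.

6


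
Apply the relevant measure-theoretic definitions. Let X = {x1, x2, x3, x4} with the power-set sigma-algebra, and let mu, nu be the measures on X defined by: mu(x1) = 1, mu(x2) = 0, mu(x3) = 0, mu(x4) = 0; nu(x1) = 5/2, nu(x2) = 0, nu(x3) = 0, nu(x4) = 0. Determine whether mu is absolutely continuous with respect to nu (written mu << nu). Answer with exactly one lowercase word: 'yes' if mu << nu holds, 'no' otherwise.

mu << nu means: every nu-null measurable set is also mu-null; equivalently, for every atom x, if nu({x}) = 0 then mu({x}) = 0.
Checking each atom:
  x1: nu = 5/2 > 0 -> no constraint.
  x2: nu = 0, mu = 0 -> consistent with mu << nu.
  x3: nu = 0, mu = 0 -> consistent with mu << nu.
  x4: nu = 0, mu = 0 -> consistent with mu << nu.
No atom violates the condition. Therefore mu << nu.

yes


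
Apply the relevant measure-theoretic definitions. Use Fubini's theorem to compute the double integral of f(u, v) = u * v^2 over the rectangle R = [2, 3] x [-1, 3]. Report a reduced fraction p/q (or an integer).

f(u, v) is a tensor product of a function of u and a function of v, and both factors are bounded continuous (hence Lebesgue integrable) on the rectangle, so Fubini's theorem applies:
  integral_R f d(m x m) = (integral_a1^b1 u du) * (integral_a2^b2 v^2 dv).
Inner integral in u: integral_{2}^{3} u du = (3^2 - 2^2)/2
  = 5/2.
Inner integral in v: integral_{-1}^{3} v^2 dv = (3^3 - (-1)^3)/3
  = 28/3.
Product: (5/2) * (28/3) = 70/3.

70/3


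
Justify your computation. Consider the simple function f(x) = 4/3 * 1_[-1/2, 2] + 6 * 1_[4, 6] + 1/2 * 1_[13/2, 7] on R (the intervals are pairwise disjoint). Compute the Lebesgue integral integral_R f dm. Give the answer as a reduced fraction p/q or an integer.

For a simple function f = sum_i c_i * 1_{A_i} with disjoint A_i,
  integral f dm = sum_i c_i * m(A_i).
Lengths of the A_i:
  m(A_1) = 2 - (-1/2) = 5/2.
  m(A_2) = 6 - 4 = 2.
  m(A_3) = 7 - 13/2 = 1/2.
Contributions c_i * m(A_i):
  (4/3) * (5/2) = 10/3.
  (6) * (2) = 12.
  (1/2) * (1/2) = 1/4.
Total: 10/3 + 12 + 1/4 = 187/12.

187/12


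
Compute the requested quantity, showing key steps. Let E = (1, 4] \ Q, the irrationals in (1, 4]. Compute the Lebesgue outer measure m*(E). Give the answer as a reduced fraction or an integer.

The interval I = (1, 4] has m(I) = 4 - 1 = 3 (endpoints are measure-zero, so open/closed/half-open agree). Write I = (I cap Q) u (I \ Q). The rationals in I are countable, so m*(I cap Q) = 0 (cover each rational by intervals whose total length is arbitrarily small). By countable subadditivity m*(I) <= m*(I cap Q) + m*(I \ Q), hence m*(I \ Q) >= m(I) = 3. The reverse inequality m*(I \ Q) <= m*(I) = 3 is trivial since (I \ Q) is a subset of I. Therefore m*(I \ Q) = 3.

3


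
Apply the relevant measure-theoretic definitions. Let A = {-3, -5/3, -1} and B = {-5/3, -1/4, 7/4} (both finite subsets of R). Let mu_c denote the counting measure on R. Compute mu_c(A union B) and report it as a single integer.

Counting measure on a finite set equals cardinality. By inclusion-exclusion, |A union B| = |A| + |B| - |A cap B|.
|A| = 3, |B| = 3, |A cap B| = 1.
So mu_c(A union B) = 3 + 3 - 1 = 5.

5


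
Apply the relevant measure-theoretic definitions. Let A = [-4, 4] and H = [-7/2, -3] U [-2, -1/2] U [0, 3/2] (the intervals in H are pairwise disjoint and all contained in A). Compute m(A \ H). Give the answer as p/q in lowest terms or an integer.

The ambient interval has length m(A) = 4 - (-4) = 8.
Since the holes are disjoint and sit inside A, by finite additivity
  m(H) = sum_i (b_i - a_i), and m(A \ H) = m(A) - m(H).
Computing the hole measures:
  m(H_1) = -3 - (-7/2) = 1/2.
  m(H_2) = -1/2 - (-2) = 3/2.
  m(H_3) = 3/2 - 0 = 3/2.
Summed: m(H) = 1/2 + 3/2 + 3/2 = 7/2.
So m(A \ H) = 8 - 7/2 = 9/2.

9/2


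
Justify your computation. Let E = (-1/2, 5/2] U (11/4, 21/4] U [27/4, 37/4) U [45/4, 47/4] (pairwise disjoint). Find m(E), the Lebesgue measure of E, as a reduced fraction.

For pairwise disjoint intervals, m(union_i I_i) = sum_i m(I_i),
and m is invariant under swapping open/closed endpoints (single points have measure 0).
So m(E) = sum_i (b_i - a_i).
  I_1 has length 5/2 - (-1/2) = 3.
  I_2 has length 21/4 - 11/4 = 5/2.
  I_3 has length 37/4 - 27/4 = 5/2.
  I_4 has length 47/4 - 45/4 = 1/2.
Summing:
  m(E) = 3 + 5/2 + 5/2 + 1/2 = 17/2.

17/2


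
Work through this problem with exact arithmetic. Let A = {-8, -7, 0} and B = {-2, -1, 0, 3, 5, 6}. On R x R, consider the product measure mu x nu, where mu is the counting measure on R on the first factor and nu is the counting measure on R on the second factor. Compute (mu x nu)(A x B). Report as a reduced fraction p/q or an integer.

For a measurable rectangle A x B, the product measure satisfies
  (mu x nu)(A x B) = mu(A) * nu(B).
  mu(A) = 3.
  nu(B) = 6.
  (mu x nu)(A x B) = 3 * 6 = 18.

18


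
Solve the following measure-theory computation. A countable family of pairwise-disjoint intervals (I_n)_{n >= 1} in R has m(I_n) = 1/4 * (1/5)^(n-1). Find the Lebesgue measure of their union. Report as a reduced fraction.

By countable additivity of the Lebesgue measure on pairwise disjoint measurable sets,
  m(union_{n >= 1} I_n) = sum_{n >= 1} m(I_n) = sum_{n >= 1} a * r^(n-1),
  with a = 1/4 and r = 1/5.
Since 0 < r = 1/5 < 1, the geometric series converges:
  sum_{n >= 1} a * r^(n-1) = a / (1 - r).
  = 1/4 / (1 - 1/5)
  = 1/4 / (4/5)
  = 5/16.

5/16


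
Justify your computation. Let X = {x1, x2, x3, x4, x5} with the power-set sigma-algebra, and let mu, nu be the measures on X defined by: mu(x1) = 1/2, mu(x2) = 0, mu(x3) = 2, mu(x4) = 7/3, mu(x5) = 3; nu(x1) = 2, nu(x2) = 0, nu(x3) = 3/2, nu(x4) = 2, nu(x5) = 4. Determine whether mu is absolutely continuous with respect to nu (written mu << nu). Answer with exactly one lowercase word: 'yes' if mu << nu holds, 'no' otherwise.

mu << nu means: every nu-null measurable set is also mu-null; equivalently, for every atom x, if nu({x}) = 0 then mu({x}) = 0.
Checking each atom:
  x1: nu = 2 > 0 -> no constraint.
  x2: nu = 0, mu = 0 -> consistent with mu << nu.
  x3: nu = 3/2 > 0 -> no constraint.
  x4: nu = 2 > 0 -> no constraint.
  x5: nu = 4 > 0 -> no constraint.
No atom violates the condition. Therefore mu << nu.

yes


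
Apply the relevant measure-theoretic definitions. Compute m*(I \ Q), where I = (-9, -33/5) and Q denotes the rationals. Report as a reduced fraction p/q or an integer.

The interval I = (-9, -33/5) has m(I) = -33/5 - (-9) = 12/5 (endpoints are measure-zero, so open/closed/half-open agree). Write I = (I cap Q) u (I \ Q). The rationals in I are countable, so m*(I cap Q) = 0 (cover each rational by intervals whose total length is arbitrarily small). By countable subadditivity m*(I) <= m*(I cap Q) + m*(I \ Q), hence m*(I \ Q) >= m(I) = 12/5. The reverse inequality m*(I \ Q) <= m*(I) = 12/5 is trivial since (I \ Q) is a subset of I. Therefore m*(I \ Q) = 12/5.

12/5


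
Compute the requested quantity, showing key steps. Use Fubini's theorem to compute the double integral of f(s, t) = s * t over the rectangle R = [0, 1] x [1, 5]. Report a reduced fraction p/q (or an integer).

f(s, t) is a tensor product of a function of s and a function of t, and both factors are bounded continuous (hence Lebesgue integrable) on the rectangle, so Fubini's theorem applies:
  integral_R f d(m x m) = (integral_a1^b1 s ds) * (integral_a2^b2 t dt).
Inner integral in s: integral_{0}^{1} s ds = (1^2 - 0^2)/2
  = 1/2.
Inner integral in t: integral_{1}^{5} t dt = (5^2 - 1^2)/2
  = 12.
Product: (1/2) * (12) = 6.

6


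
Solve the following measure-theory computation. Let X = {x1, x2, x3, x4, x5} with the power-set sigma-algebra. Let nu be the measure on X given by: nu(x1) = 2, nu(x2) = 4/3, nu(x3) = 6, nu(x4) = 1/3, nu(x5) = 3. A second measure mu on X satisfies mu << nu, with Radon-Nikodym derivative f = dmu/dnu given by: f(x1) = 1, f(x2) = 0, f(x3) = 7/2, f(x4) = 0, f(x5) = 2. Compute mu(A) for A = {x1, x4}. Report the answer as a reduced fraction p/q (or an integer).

By the defining property of the Radon-Nikodym derivative, for every measurable set A,
  mu(A) = integral_A f dnu.
Since nu is a discrete measure concentrated on the atoms of X, the integral over A reduces to the sum
  mu(A) = sum_{x in A} f(x) * nu({x}).
Computing each term:
  x1: f(x1) * nu(x1) = 1 * 2 = 2.
  x4: f(x4) * nu(x4) = 0 * 1/3 = 0.
Summing: mu(A) = 2 + 0 = 2.

2


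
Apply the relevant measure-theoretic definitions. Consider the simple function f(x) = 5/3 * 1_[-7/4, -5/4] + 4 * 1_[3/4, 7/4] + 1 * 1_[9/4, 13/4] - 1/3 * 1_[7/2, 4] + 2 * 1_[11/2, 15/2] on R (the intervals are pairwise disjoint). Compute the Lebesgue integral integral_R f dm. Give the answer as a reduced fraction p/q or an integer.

For a simple function f = sum_i c_i * 1_{A_i} with disjoint A_i,
  integral f dm = sum_i c_i * m(A_i).
Lengths of the A_i:
  m(A_1) = -5/4 - (-7/4) = 1/2.
  m(A_2) = 7/4 - 3/4 = 1.
  m(A_3) = 13/4 - 9/4 = 1.
  m(A_4) = 4 - 7/2 = 1/2.
  m(A_5) = 15/2 - 11/2 = 2.
Contributions c_i * m(A_i):
  (5/3) * (1/2) = 5/6.
  (4) * (1) = 4.
  (1) * (1) = 1.
  (-1/3) * (1/2) = -1/6.
  (2) * (2) = 4.
Total: 5/6 + 4 + 1 - 1/6 + 4 = 29/3.

29/3


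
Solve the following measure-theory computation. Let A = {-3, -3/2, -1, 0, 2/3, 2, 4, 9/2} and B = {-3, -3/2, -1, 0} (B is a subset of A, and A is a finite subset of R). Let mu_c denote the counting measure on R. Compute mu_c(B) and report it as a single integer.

Counting measure assigns mu_c(E) = |E| (number of elements) when E is finite.
B has 4 element(s), so mu_c(B) = 4.

4


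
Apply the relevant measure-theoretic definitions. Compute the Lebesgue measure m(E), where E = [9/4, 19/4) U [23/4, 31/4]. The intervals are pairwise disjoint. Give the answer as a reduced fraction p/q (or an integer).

For pairwise disjoint intervals, m(union_i I_i) = sum_i m(I_i),
and m is invariant under swapping open/closed endpoints (single points have measure 0).
So m(E) = sum_i (b_i - a_i).
  I_1 has length 19/4 - 9/4 = 5/2.
  I_2 has length 31/4 - 23/4 = 2.
Summing:
  m(E) = 5/2 + 2 = 9/2.

9/2


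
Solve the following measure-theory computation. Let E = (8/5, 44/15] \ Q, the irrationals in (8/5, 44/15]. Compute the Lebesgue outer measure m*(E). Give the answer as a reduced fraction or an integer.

The interval I = (8/5, 44/15] has m(I) = 44/15 - 8/5 = 4/3 (endpoints are measure-zero, so open/closed/half-open agree). Write I = (I cap Q) u (I \ Q). The rationals in I are countable, so m*(I cap Q) = 0 (cover each rational by intervals whose total length is arbitrarily small). By countable subadditivity m*(I) <= m*(I cap Q) + m*(I \ Q), hence m*(I \ Q) >= m(I) = 4/3. The reverse inequality m*(I \ Q) <= m*(I) = 4/3 is trivial since (I \ Q) is a subset of I. Therefore m*(I \ Q) = 4/3.

4/3


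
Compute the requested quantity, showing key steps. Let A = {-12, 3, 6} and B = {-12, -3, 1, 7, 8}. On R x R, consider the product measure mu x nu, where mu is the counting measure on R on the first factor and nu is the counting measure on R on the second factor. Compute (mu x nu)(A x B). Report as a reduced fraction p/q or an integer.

For a measurable rectangle A x B, the product measure satisfies
  (mu x nu)(A x B) = mu(A) * nu(B).
  mu(A) = 3.
  nu(B) = 5.
  (mu x nu)(A x B) = 3 * 5 = 15.

15


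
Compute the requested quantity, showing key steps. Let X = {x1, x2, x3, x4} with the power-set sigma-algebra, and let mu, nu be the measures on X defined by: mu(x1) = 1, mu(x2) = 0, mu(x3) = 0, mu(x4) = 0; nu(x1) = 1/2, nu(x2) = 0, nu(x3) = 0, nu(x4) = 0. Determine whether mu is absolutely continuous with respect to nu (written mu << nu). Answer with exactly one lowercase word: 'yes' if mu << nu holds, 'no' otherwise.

mu << nu means: every nu-null measurable set is also mu-null; equivalently, for every atom x, if nu({x}) = 0 then mu({x}) = 0.
Checking each atom:
  x1: nu = 1/2 > 0 -> no constraint.
  x2: nu = 0, mu = 0 -> consistent with mu << nu.
  x3: nu = 0, mu = 0 -> consistent with mu << nu.
  x4: nu = 0, mu = 0 -> consistent with mu << nu.
No atom violates the condition. Therefore mu << nu.

yes


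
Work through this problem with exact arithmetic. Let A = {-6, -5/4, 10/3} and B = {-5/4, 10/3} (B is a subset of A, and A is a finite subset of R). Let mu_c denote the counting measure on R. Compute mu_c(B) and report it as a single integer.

Counting measure assigns mu_c(E) = |E| (number of elements) when E is finite.
B has 2 element(s), so mu_c(B) = 2.

2


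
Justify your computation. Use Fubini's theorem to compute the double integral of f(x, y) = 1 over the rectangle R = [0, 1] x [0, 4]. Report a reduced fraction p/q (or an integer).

f(x, y) is a tensor product of a function of x and a function of y, and both factors are bounded continuous (hence Lebesgue integrable) on the rectangle, so Fubini's theorem applies:
  integral_R f d(m x m) = (integral_a1^b1 1 dx) * (integral_a2^b2 1 dy).
Inner integral in x: integral_{0}^{1} 1 dx = (1^1 - 0^1)/1
  = 1.
Inner integral in y: integral_{0}^{4} 1 dy = (4^1 - 0^1)/1
  = 4.
Product: (1) * (4) = 4.

4


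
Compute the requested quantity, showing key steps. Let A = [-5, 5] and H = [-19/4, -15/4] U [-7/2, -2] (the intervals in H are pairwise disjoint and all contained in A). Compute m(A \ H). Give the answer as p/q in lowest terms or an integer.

The ambient interval has length m(A) = 5 - (-5) = 10.
Since the holes are disjoint and sit inside A, by finite additivity
  m(H) = sum_i (b_i - a_i), and m(A \ H) = m(A) - m(H).
Computing the hole measures:
  m(H_1) = -15/4 - (-19/4) = 1.
  m(H_2) = -2 - (-7/2) = 3/2.
Summed: m(H) = 1 + 3/2 = 5/2.
So m(A \ H) = 10 - 5/2 = 15/2.

15/2


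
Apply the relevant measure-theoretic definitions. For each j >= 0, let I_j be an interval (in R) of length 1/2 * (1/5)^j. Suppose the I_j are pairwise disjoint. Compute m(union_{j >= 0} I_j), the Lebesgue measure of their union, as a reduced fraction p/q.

By countable additivity of the Lebesgue measure on pairwise disjoint measurable sets,
  m(union_{j >= 0} I_j) = sum_{j >= 0} m(I_j) = sum_{j >= 0} a * r^j,
  with a = 1/2 and r = 1/5.
Since 0 < r = 1/5 < 1, the geometric series converges:
  sum_{j >= 0} a * r^j = a / (1 - r).
  = 1/2 / (1 - 1/5)
  = 1/2 / (4/5)
  = 5/8.

5/8


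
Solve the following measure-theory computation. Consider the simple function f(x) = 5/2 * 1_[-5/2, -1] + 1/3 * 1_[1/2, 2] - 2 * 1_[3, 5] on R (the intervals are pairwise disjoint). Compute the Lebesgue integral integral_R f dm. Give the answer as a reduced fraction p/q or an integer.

For a simple function f = sum_i c_i * 1_{A_i} with disjoint A_i,
  integral f dm = sum_i c_i * m(A_i).
Lengths of the A_i:
  m(A_1) = -1 - (-5/2) = 3/2.
  m(A_2) = 2 - 1/2 = 3/2.
  m(A_3) = 5 - 3 = 2.
Contributions c_i * m(A_i):
  (5/2) * (3/2) = 15/4.
  (1/3) * (3/2) = 1/2.
  (-2) * (2) = -4.
Total: 15/4 + 1/2 - 4 = 1/4.

1/4


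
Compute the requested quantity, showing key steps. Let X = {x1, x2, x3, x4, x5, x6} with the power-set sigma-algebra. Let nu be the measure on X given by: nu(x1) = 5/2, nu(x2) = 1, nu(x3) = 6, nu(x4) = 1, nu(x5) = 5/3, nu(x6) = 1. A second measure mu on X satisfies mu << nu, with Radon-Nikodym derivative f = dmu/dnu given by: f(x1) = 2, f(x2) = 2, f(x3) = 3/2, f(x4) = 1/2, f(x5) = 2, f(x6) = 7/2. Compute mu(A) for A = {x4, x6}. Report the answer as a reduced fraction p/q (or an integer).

By the defining property of the Radon-Nikodym derivative, for every measurable set A,
  mu(A) = integral_A f dnu.
Since nu is a discrete measure concentrated on the atoms of X, the integral over A reduces to the sum
  mu(A) = sum_{x in A} f(x) * nu({x}).
Computing each term:
  x4: f(x4) * nu(x4) = 1/2 * 1 = 1/2.
  x6: f(x6) * nu(x6) = 7/2 * 1 = 7/2.
Summing: mu(A) = 1/2 + 7/2 = 4.

4


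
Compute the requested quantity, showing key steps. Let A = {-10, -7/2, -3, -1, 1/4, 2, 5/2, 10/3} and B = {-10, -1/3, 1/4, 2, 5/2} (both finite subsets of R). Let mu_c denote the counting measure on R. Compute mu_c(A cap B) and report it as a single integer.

Counting measure on a finite set equals cardinality. mu_c(A cap B) = |A cap B| (elements appearing in both).
Enumerating the elements of A that also lie in B gives 4 element(s).
So mu_c(A cap B) = 4.

4


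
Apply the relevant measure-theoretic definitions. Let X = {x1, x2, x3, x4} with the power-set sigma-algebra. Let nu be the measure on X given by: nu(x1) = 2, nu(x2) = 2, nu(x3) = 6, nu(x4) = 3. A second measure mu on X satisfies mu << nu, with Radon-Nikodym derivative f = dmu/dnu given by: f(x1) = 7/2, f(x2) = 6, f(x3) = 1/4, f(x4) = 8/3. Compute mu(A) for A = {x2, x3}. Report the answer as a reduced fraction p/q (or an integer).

By the defining property of the Radon-Nikodym derivative, for every measurable set A,
  mu(A) = integral_A f dnu.
Since nu is a discrete measure concentrated on the atoms of X, the integral over A reduces to the sum
  mu(A) = sum_{x in A} f(x) * nu({x}).
Computing each term:
  x2: f(x2) * nu(x2) = 6 * 2 = 12.
  x3: f(x3) * nu(x3) = 1/4 * 6 = 3/2.
Summing: mu(A) = 12 + 3/2 = 27/2.

27/2


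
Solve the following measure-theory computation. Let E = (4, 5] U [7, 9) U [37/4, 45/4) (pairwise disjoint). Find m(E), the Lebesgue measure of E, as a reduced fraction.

For pairwise disjoint intervals, m(union_i I_i) = sum_i m(I_i),
and m is invariant under swapping open/closed endpoints (single points have measure 0).
So m(E) = sum_i (b_i - a_i).
  I_1 has length 5 - 4 = 1.
  I_2 has length 9 - 7 = 2.
  I_3 has length 45/4 - 37/4 = 2.
Summing:
  m(E) = 1 + 2 + 2 = 5.

5


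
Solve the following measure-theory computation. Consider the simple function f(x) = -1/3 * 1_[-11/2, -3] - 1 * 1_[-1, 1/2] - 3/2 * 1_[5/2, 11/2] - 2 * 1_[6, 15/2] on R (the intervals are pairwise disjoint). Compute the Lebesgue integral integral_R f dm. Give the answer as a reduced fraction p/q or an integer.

For a simple function f = sum_i c_i * 1_{A_i} with disjoint A_i,
  integral f dm = sum_i c_i * m(A_i).
Lengths of the A_i:
  m(A_1) = -3 - (-11/2) = 5/2.
  m(A_2) = 1/2 - (-1) = 3/2.
  m(A_3) = 11/2 - 5/2 = 3.
  m(A_4) = 15/2 - 6 = 3/2.
Contributions c_i * m(A_i):
  (-1/3) * (5/2) = -5/6.
  (-1) * (3/2) = -3/2.
  (-3/2) * (3) = -9/2.
  (-2) * (3/2) = -3.
Total: -5/6 - 3/2 - 9/2 - 3 = -59/6.

-59/6


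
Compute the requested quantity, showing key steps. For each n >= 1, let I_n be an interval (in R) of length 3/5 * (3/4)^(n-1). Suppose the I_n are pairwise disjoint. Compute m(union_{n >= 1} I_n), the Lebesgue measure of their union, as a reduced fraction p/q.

By countable additivity of the Lebesgue measure on pairwise disjoint measurable sets,
  m(union_{n >= 1} I_n) = sum_{n >= 1} m(I_n) = sum_{n >= 1} a * r^(n-1),
  with a = 3/5 and r = 3/4.
Since 0 < r = 3/4 < 1, the geometric series converges:
  sum_{n >= 1} a * r^(n-1) = a / (1 - r).
  = 3/5 / (1 - 3/4)
  = 3/5 / (1/4)
  = 12/5.

12/5


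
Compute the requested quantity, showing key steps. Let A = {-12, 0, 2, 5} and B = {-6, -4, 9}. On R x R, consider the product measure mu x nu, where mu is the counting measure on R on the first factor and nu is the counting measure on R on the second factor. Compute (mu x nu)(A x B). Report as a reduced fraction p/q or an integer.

For a measurable rectangle A x B, the product measure satisfies
  (mu x nu)(A x B) = mu(A) * nu(B).
  mu(A) = 4.
  nu(B) = 3.
  (mu x nu)(A x B) = 4 * 3 = 12.

12


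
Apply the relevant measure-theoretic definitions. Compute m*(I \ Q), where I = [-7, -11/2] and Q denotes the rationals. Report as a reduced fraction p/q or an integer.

The interval I = [-7, -11/2] has m(I) = -11/2 - (-7) = 3/2 (endpoints are measure-zero, so open/closed/half-open agree). Write I = (I cap Q) u (I \ Q). The rationals in I are countable, so m*(I cap Q) = 0 (cover each rational by intervals whose total length is arbitrarily small). By countable subadditivity m*(I) <= m*(I cap Q) + m*(I \ Q), hence m*(I \ Q) >= m(I) = 3/2. The reverse inequality m*(I \ Q) <= m*(I) = 3/2 is trivial since (I \ Q) is a subset of I. Therefore m*(I \ Q) = 3/2.

3/2


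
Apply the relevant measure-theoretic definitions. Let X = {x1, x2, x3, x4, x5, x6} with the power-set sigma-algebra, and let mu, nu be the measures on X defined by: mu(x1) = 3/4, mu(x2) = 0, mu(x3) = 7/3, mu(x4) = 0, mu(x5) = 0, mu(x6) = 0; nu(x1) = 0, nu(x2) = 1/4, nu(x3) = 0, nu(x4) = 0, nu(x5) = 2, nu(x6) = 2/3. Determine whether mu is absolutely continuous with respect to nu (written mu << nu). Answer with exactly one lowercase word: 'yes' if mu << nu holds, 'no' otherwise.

mu << nu means: every nu-null measurable set is also mu-null; equivalently, for every atom x, if nu({x}) = 0 then mu({x}) = 0.
Checking each atom:
  x1: nu = 0, mu = 3/4 > 0 -> violates mu << nu.
  x2: nu = 1/4 > 0 -> no constraint.
  x3: nu = 0, mu = 7/3 > 0 -> violates mu << nu.
  x4: nu = 0, mu = 0 -> consistent with mu << nu.
  x5: nu = 2 > 0 -> no constraint.
  x6: nu = 2/3 > 0 -> no constraint.
The atom(s) x1, x3 violate the condition (nu = 0 but mu > 0). Therefore mu is NOT absolutely continuous w.r.t. nu.

no


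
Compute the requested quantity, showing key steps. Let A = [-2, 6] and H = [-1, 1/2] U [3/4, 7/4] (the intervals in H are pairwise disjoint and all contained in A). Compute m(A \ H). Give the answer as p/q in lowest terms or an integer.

The ambient interval has length m(A) = 6 - (-2) = 8.
Since the holes are disjoint and sit inside A, by finite additivity
  m(H) = sum_i (b_i - a_i), and m(A \ H) = m(A) - m(H).
Computing the hole measures:
  m(H_1) = 1/2 - (-1) = 3/2.
  m(H_2) = 7/4 - 3/4 = 1.
Summed: m(H) = 3/2 + 1 = 5/2.
So m(A \ H) = 8 - 5/2 = 11/2.

11/2


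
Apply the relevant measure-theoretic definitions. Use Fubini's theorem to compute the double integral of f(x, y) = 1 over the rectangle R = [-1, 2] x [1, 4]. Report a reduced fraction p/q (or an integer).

f(x, y) is a tensor product of a function of x and a function of y, and both factors are bounded continuous (hence Lebesgue integrable) on the rectangle, so Fubini's theorem applies:
  integral_R f d(m x m) = (integral_a1^b1 1 dx) * (integral_a2^b2 1 dy).
Inner integral in x: integral_{-1}^{2} 1 dx = (2^1 - (-1)^1)/1
  = 3.
Inner integral in y: integral_{1}^{4} 1 dy = (4^1 - 1^1)/1
  = 3.
Product: (3) * (3) = 9.

9


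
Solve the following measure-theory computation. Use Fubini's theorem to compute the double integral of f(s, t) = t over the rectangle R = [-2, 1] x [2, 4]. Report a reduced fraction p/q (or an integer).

f(s, t) is a tensor product of a function of s and a function of t, and both factors are bounded continuous (hence Lebesgue integrable) on the rectangle, so Fubini's theorem applies:
  integral_R f d(m x m) = (integral_a1^b1 1 ds) * (integral_a2^b2 t dt).
Inner integral in s: integral_{-2}^{1} 1 ds = (1^1 - (-2)^1)/1
  = 3.
Inner integral in t: integral_{2}^{4} t dt = (4^2 - 2^2)/2
  = 6.
Product: (3) * (6) = 18.

18


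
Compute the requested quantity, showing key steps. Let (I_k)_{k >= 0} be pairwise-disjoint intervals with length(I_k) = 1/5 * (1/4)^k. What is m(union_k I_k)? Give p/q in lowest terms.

By countable additivity of the Lebesgue measure on pairwise disjoint measurable sets,
  m(union_{k >= 0} I_k) = sum_{k >= 0} m(I_k) = sum_{k >= 0} a * r^k,
  with a = 1/5 and r = 1/4.
Since 0 < r = 1/4 < 1, the geometric series converges:
  sum_{k >= 0} a * r^k = a / (1 - r).
  = 1/5 / (1 - 1/4)
  = 1/5 / (3/4)
  = 4/15.

4/15


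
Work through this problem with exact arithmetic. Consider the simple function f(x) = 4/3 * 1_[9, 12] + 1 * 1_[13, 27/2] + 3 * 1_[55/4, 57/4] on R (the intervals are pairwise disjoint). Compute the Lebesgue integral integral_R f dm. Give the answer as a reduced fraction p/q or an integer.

For a simple function f = sum_i c_i * 1_{A_i} with disjoint A_i,
  integral f dm = sum_i c_i * m(A_i).
Lengths of the A_i:
  m(A_1) = 12 - 9 = 3.
  m(A_2) = 27/2 - 13 = 1/2.
  m(A_3) = 57/4 - 55/4 = 1/2.
Contributions c_i * m(A_i):
  (4/3) * (3) = 4.
  (1) * (1/2) = 1/2.
  (3) * (1/2) = 3/2.
Total: 4 + 1/2 + 3/2 = 6.

6


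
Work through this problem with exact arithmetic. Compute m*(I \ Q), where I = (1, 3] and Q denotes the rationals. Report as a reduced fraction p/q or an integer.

The interval I = (1, 3] has m(I) = 3 - 1 = 2 (endpoints are measure-zero, so open/closed/half-open agree). Write I = (I cap Q) u (I \ Q). The rationals in I are countable, so m*(I cap Q) = 0 (cover each rational by intervals whose total length is arbitrarily small). By countable subadditivity m*(I) <= m*(I cap Q) + m*(I \ Q), hence m*(I \ Q) >= m(I) = 2. The reverse inequality m*(I \ Q) <= m*(I) = 2 is trivial since (I \ Q) is a subset of I. Therefore m*(I \ Q) = 2.

2


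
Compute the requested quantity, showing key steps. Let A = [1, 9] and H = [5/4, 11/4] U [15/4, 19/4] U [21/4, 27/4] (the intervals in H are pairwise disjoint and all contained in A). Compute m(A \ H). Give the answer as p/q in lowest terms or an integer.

The ambient interval has length m(A) = 9 - 1 = 8.
Since the holes are disjoint and sit inside A, by finite additivity
  m(H) = sum_i (b_i - a_i), and m(A \ H) = m(A) - m(H).
Computing the hole measures:
  m(H_1) = 11/4 - 5/4 = 3/2.
  m(H_2) = 19/4 - 15/4 = 1.
  m(H_3) = 27/4 - 21/4 = 3/2.
Summed: m(H) = 3/2 + 1 + 3/2 = 4.
So m(A \ H) = 8 - 4 = 4.

4


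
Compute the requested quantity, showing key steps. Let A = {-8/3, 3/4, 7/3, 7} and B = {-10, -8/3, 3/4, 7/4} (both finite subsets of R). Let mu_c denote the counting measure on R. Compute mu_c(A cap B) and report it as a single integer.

Counting measure on a finite set equals cardinality. mu_c(A cap B) = |A cap B| (elements appearing in both).
Enumerating the elements of A that also lie in B gives 2 element(s).
So mu_c(A cap B) = 2.

2


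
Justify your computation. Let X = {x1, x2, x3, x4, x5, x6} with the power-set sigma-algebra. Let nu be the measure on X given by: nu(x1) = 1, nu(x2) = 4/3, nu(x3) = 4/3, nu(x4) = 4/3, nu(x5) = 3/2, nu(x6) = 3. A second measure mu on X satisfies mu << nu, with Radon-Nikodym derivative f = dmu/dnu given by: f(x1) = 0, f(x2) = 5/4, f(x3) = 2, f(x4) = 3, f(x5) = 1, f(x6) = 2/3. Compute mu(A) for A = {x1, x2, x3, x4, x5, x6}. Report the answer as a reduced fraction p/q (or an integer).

By the defining property of the Radon-Nikodym derivative, for every measurable set A,
  mu(A) = integral_A f dnu.
Since nu is a discrete measure concentrated on the atoms of X, the integral over A reduces to the sum
  mu(A) = sum_{x in A} f(x) * nu({x}).
Computing each term:
  x1: f(x1) * nu(x1) = 0 * 1 = 0.
  x2: f(x2) * nu(x2) = 5/4 * 4/3 = 5/3.
  x3: f(x3) * nu(x3) = 2 * 4/3 = 8/3.
  x4: f(x4) * nu(x4) = 3 * 4/3 = 4.
  x5: f(x5) * nu(x5) = 1 * 3/2 = 3/2.
  x6: f(x6) * nu(x6) = 2/3 * 3 = 2.
Summing: mu(A) = 0 + 5/3 + 8/3 + 4 + 3/2 + 2 = 71/6.

71/6


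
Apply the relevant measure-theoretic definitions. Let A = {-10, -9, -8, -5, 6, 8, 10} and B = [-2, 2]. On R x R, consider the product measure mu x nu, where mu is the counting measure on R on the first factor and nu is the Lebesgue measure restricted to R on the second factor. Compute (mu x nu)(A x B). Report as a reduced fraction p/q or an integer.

For a measurable rectangle A x B, the product measure satisfies
  (mu x nu)(A x B) = mu(A) * nu(B).
  mu(A) = 7.
  nu(B) = 4.
  (mu x nu)(A x B) = 7 * 4 = 28.

28


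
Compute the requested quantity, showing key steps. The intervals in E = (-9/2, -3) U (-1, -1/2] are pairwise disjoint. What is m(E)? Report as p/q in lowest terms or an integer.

For pairwise disjoint intervals, m(union_i I_i) = sum_i m(I_i),
and m is invariant under swapping open/closed endpoints (single points have measure 0).
So m(E) = sum_i (b_i - a_i).
  I_1 has length -3 - (-9/2) = 3/2.
  I_2 has length -1/2 - (-1) = 1/2.
Summing:
  m(E) = 3/2 + 1/2 = 2.

2


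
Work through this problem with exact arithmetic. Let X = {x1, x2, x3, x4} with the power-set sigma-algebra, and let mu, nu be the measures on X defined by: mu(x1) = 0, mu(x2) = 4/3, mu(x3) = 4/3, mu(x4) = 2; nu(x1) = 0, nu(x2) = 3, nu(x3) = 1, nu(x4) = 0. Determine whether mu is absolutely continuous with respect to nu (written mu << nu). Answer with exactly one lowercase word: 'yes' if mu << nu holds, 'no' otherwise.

mu << nu means: every nu-null measurable set is also mu-null; equivalently, for every atom x, if nu({x}) = 0 then mu({x}) = 0.
Checking each atom:
  x1: nu = 0, mu = 0 -> consistent with mu << nu.
  x2: nu = 3 > 0 -> no constraint.
  x3: nu = 1 > 0 -> no constraint.
  x4: nu = 0, mu = 2 > 0 -> violates mu << nu.
The atom(s) x4 violate the condition (nu = 0 but mu > 0). Therefore mu is NOT absolutely continuous w.r.t. nu.

no


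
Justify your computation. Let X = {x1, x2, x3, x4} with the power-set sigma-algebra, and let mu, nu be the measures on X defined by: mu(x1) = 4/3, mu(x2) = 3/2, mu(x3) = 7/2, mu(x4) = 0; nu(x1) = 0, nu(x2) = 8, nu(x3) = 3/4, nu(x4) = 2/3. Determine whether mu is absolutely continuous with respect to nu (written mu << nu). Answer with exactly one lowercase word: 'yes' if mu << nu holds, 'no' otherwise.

mu << nu means: every nu-null measurable set is also mu-null; equivalently, for every atom x, if nu({x}) = 0 then mu({x}) = 0.
Checking each atom:
  x1: nu = 0, mu = 4/3 > 0 -> violates mu << nu.
  x2: nu = 8 > 0 -> no constraint.
  x3: nu = 3/4 > 0 -> no constraint.
  x4: nu = 2/3 > 0 -> no constraint.
The atom(s) x1 violate the condition (nu = 0 but mu > 0). Therefore mu is NOT absolutely continuous w.r.t. nu.

no


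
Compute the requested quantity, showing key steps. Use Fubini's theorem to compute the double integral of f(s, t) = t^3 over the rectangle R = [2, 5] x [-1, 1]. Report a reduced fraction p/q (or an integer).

f(s, t) is a tensor product of a function of s and a function of t, and both factors are bounded continuous (hence Lebesgue integrable) on the rectangle, so Fubini's theorem applies:
  integral_R f d(m x m) = (integral_a1^b1 1 ds) * (integral_a2^b2 t^3 dt).
Inner integral in s: integral_{2}^{5} 1 ds = (5^1 - 2^1)/1
  = 3.
Inner integral in t: integral_{-1}^{1} t^3 dt = (1^4 - (-1)^4)/4
  = 0.
Product: (3) * (0) = 0.

0


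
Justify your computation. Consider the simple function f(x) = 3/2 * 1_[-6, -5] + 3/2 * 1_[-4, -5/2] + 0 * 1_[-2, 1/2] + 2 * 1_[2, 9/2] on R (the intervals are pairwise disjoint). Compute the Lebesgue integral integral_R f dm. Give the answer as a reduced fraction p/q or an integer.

For a simple function f = sum_i c_i * 1_{A_i} with disjoint A_i,
  integral f dm = sum_i c_i * m(A_i).
Lengths of the A_i:
  m(A_1) = -5 - (-6) = 1.
  m(A_2) = -5/2 - (-4) = 3/2.
  m(A_3) = 1/2 - (-2) = 5/2.
  m(A_4) = 9/2 - 2 = 5/2.
Contributions c_i * m(A_i):
  (3/2) * (1) = 3/2.
  (3/2) * (3/2) = 9/4.
  (0) * (5/2) = 0.
  (2) * (5/2) = 5.
Total: 3/2 + 9/4 + 0 + 5 = 35/4.

35/4


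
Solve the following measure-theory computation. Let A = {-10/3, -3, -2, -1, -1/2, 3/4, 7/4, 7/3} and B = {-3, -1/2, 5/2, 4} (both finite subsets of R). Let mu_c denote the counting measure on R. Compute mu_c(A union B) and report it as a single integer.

Counting measure on a finite set equals cardinality. By inclusion-exclusion, |A union B| = |A| + |B| - |A cap B|.
|A| = 8, |B| = 4, |A cap B| = 2.
So mu_c(A union B) = 8 + 4 - 2 = 10.

10


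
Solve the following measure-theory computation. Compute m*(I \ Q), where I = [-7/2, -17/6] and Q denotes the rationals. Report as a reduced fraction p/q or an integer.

The interval I = [-7/2, -17/6] has m(I) = -17/6 - (-7/2) = 2/3 (endpoints are measure-zero, so open/closed/half-open agree). Write I = (I cap Q) u (I \ Q). The rationals in I are countable, so m*(I cap Q) = 0 (cover each rational by intervals whose total length is arbitrarily small). By countable subadditivity m*(I) <= m*(I cap Q) + m*(I \ Q), hence m*(I \ Q) >= m(I) = 2/3. The reverse inequality m*(I \ Q) <= m*(I) = 2/3 is trivial since (I \ Q) is a subset of I. Therefore m*(I \ Q) = 2/3.

2/3


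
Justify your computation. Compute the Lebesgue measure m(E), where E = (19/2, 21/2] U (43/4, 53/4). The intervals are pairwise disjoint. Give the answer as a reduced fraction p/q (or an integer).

For pairwise disjoint intervals, m(union_i I_i) = sum_i m(I_i),
and m is invariant under swapping open/closed endpoints (single points have measure 0).
So m(E) = sum_i (b_i - a_i).
  I_1 has length 21/2 - 19/2 = 1.
  I_2 has length 53/4 - 43/4 = 5/2.
Summing:
  m(E) = 1 + 5/2 = 7/2.

7/2
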